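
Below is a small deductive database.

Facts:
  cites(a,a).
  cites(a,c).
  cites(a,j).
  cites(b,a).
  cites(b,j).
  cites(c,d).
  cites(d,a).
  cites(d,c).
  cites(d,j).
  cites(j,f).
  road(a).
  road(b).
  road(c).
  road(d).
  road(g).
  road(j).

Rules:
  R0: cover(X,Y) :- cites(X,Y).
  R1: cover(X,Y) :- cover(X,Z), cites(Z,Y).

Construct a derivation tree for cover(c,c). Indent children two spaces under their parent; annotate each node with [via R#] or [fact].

cover(c,c)  [via R1]
  cover(c,d)  [via R0]
    cites(c,d)  [fact]
  cites(d,c)  [fact]

round 1: derive cover(a,a) via R0 from cites(a,a)
round 1: derive cover(a,c) via R0 from cites(a,c)
round 1: derive cover(a,j) via R0 from cites(a,j)
round 1: derive cover(b,a) via R0 from cites(b,a)
round 1: derive cover(b,j) via R0 from cites(b,j)
round 1: derive cover(c,d) via R0 from cites(c,d)
round 1: derive cover(d,a) via R0 from cites(d,a)
round 1: derive cover(d,c) via R0 from cites(d,c)
round 1: derive cover(d,j) via R0 from cites(d,j)
round 1: derive cover(j,f) via R0 from cites(j,f)
round 2: derive cover(a,d) via R1 from cover(a,c), cites(c,d)
round 2: derive cover(a,f) via R1 from cover(a,j), cites(j,f)
round 2: derive cover(b,c) via R1 from cover(b,a), cites(a,c)
round 2: derive cover(b,f) via R1 from cover(b,j), cites(j,f)
round 2: derive cover(c,a) via R1 from cover(c,d), cites(d,a)
round 2: derive cover(c,c) via R1 from cover(c,d), cites(d,c)
round 2: derive cover(c,j) via R1 from cover(c,d), cites(d,j)
round 2: derive cover(d,d) via R1 from cover(d,c), cites(c,d)
round 2: derive cover(d,f) via R1 from cover(d,j), cites(j,f)
round 3: derive cover(b,d) via R1 from cover(b,c), cites(c,d)
round 3: derive cover(c,f) via R1 from cover(c,j), cites(j,f)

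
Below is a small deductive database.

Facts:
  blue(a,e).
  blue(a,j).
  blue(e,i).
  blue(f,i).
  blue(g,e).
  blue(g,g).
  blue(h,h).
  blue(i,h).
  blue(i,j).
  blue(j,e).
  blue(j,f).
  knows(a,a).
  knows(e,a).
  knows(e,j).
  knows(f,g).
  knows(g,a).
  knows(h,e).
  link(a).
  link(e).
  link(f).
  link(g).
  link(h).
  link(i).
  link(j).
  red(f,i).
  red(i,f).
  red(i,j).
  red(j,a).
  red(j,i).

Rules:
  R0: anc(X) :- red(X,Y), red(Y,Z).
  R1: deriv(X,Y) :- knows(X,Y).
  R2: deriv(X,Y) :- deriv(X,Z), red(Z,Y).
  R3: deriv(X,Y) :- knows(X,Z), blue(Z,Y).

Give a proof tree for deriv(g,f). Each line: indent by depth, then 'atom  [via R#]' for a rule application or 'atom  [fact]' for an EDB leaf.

deriv(g,f)  [via R2]
  deriv(g,i)  [via R2]
    deriv(g,j)  [via R3]
      knows(g,a)  [fact]
      blue(a,j)  [fact]
    red(j,i)  [fact]
  red(i,f)  [fact]

round 1: derive deriv(a,a) via R1 from knows(a,a)
round 1: derive deriv(e,a) via R1 from knows(e,a)
round 1: derive deriv(e,j) via R1 from knows(e,j)
round 1: derive deriv(f,g) via R1 from knows(f,g)
round 1: derive deriv(g,a) via R1 from knows(g,a)
round 1: derive deriv(h,e) via R1 from knows(h,e)
round 1: derive deriv(a,e) via R3 from knows(a,a), blue(a,e)
round 1: derive deriv(a,j) via R3 from knows(a,a), blue(a,j)
round 1: derive deriv(e,e) via R3 from knows(e,a), blue(a,e)
round 1: derive deriv(e,f) via R3 from knows(e,j), blue(j,f)
round 1: derive deriv(f,e) via R3 from knows(f,g), blue(g,e)
round 1: derive deriv(g,e) via R3 from knows(g,a), blue(a,e)
round 1: derive deriv(g,j) via R3 from knows(g,a), blue(a,j)
round 1: derive deriv(h,i) via R3 from knows(h,e), blue(e,i)
round 2: derive deriv(a,i) via R2 from deriv(a,j), red(j,i)
round 2: derive deriv(e,i) via R2 from deriv(e,f), red(f,i)
round 2: derive deriv(g,i) via R2 from deriv(g,j), red(j,i)
round 2: derive deriv(h,f) via R2 from deriv(h,i), red(i,f)
round 2: derive deriv(h,j) via R2 from deriv(h,i), red(i,j)
round 3: derive deriv(a,f) via R2 from deriv(a,i), red(i,f)
round 3: derive deriv(g,f) via R2 from deriv(g,i), red(i,f)
round 3: derive deriv(h,a) via R2 from deriv(h,j), red(j,a)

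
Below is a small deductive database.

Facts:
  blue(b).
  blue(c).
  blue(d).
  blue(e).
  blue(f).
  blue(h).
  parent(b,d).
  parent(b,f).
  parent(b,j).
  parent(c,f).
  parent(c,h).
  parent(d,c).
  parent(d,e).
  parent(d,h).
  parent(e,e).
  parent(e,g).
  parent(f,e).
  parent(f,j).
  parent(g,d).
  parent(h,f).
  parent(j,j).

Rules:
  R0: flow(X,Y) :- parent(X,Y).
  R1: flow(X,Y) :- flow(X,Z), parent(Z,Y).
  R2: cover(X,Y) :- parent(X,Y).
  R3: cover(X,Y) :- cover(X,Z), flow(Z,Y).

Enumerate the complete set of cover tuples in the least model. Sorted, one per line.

round 1: derive flow(b,d) via R0 from parent(b,d)
round 1: derive flow(b,f) via R0 from parent(b,f)
round 1: derive flow(b,j) via R0 from parent(b,j)
round 1: derive flow(c,f) via R0 from parent(c,f)
round 1: derive flow(c,h) via R0 from parent(c,h)
round 1: derive flow(d,c) via R0 from parent(d,c)
round 1: derive flow(d,e) via R0 from parent(d,e)
round 1: derive flow(d,h) via R0 from parent(d,h)
round 1: derive flow(e,e) via R0 from parent(e,e)
round 1: derive flow(e,g) via R0 from parent(e,g)
round 1: derive flow(f,e) via R0 from parent(f,e)
round 1: derive flow(f,j) via R0 from parent(f,j)
round 1: derive flow(g,d) via R0 from parent(g,d)
round 1: derive flow(h,f) via R0 from parent(h,f)
round 1: derive flow(j,j) via R0 from parent(j,j)
round 1: derive cover(b,d) via R2 from parent(b,d)
round 1: derive cover(b,f) via R2 from parent(b,f)
round 1: derive cover(b,j) via R2 from parent(b,j)
round 1: derive cover(c,f) via R2 from parent(c,f)
round 1: derive cover(c,h) via R2 from parent(c,h)
round 1: derive cover(d,c) via R2 from parent(d,c)
round 1: derive cover(d,e) via R2 from parent(d,e)
round 1: derive cover(d,h) via R2 from parent(d,h)
round 1: derive cover(e,e) via R2 from parent(e,e)
round 1: derive cover(e,g) via R2 from parent(e,g)
round 1: derive cover(f,e) via R2 from parent(f,e)
round 1: derive cover(f,j) via R2 from parent(f,j)
round 1: derive cover(g,d) via R2 from parent(g,d)
round 1: derive cover(h,f) via R2 from parent(h,f)
round 1: derive cover(j,j) via R2 from parent(j,j)
round 2: derive flow(b,c) via R1 from flow(b,d), parent(d,c)
round 2: derive flow(b,e) via R1 from flow(b,d), parent(d,e)
round 2: derive flow(b,h) via R1 from flow(b,d), parent(d,h)
round 2: derive flow(c,e) via R1 from flow(c,f), parent(f,e)
round 2: derive flow(c,j) via R1 from flow(c,f), parent(f,j)
round 2: derive flow(d,f) via R1 from flow(d,c), parent(c,f)
round 2: derive flow(d,g) via R1 from flow(d,e), parent(e,g)
round 2: derive flow(e,d) via R1 from flow(e,g), parent(g,d)
round 2: derive flow(f,g) via R1 from flow(f,e), parent(e,g)
round 2: derive flow(g,c) via R1 from flow(g,d), parent(d,c)
round 2: derive flow(g,e) via R1 from flow(g,d), parent(d,e)
round 2: derive flow(g,h) via R1 from flow(g,d), parent(d,h)
round 2: derive flow(h,e) via R1 from flow(h,f), parent(f,e)
round 2: derive flow(h,j) via R1 from flow(h,f), parent(f,j)
round 2: derive cover(b,c) via R3 from cover(b,d), flow(d,c)
round 2: derive cover(b,e) via R3 from cover(b,d), flow(d,e)
round 2: derive cover(b,h) via R3 from cover(b,d), flow(d,h)
round 2: derive cover(c,e) via R3 from cover(c,f), flow(f,e)
round 2: derive cover(c,j) via R3 from cover(c,f), flow(f,j)
round 2: derive cover(d,f) via R3 from cover(d,c), flow(c,f)
round 2: derive cover(d,g) via R3 from cover(d,e), flow(e,g)
round 2: derive cover(e,d) via R3 from cover(e,g), flow(g,d)
round 2: derive cover(f,g) via R3 from cover(f,e), flow(e,g)
round 2: derive cover(g,c) via R3 from cover(g,d), flow(d,c)
round 2: derive cover(g,e) via R3 from cover(g,d), flow(d,e)
round 2: derive cover(g,h) via R3 from cover(g,d), flow(d,h)
round 2: derive cover(h,e) via R3 from cover(h,f), flow(f,e)
round 2: derive cover(h,j) via R3 from cover(h,f), flow(f,j)
round 3: derive flow(b,g) via R1 from flow(b,e), parent(e,g)
round 3: derive flow(c,g) via R1 from flow(c,e), parent(e,g)
round 3: derive flow(d,d) via R1 from flow(d,g), parent(g,d)
round 3: derive flow(d,j) via R1 from flow(d,f), parent(f,j)
round 3: derive flow(e,c) via R1 from flow(e,d), parent(d,c)
round 3: derive flow(e,h) via R1 from flow(e,d), parent(d,h)
round 3: derive flow(f,d) via R1 from flow(f,g), parent(g,d)
round 3: derive flow(g,f) via R1 from flow(g,c), parent(c,f)
round 3: derive flow(g,g) via R1 from flow(g,e), parent(e,g)
round 3: derive flow(h,g) via R1 from flow(h,e), parent(e,g)
round 3: derive cover(b,g) via R3 from cover(b,d), flow(d,g)
round 3: derive cover(c,d) via R3 from cover(c,e), flow(e,d)
round 3: derive cover(c,g) via R3 from cover(c,e), flow(e,g)
round 3: derive cover(d,d) via R3 from cover(d,e), flow(e,d)
round 3: derive cover(d,j) via R3 from cover(d,c), flow(c,j)
round 3: derive cover(e,c) via R3 from cover(e,d), flow(d,c)
round 3: derive cover(e,f) via R3 from cover(e,d), flow(d,f)
round 3: derive cover(e,h) via R3 from cover(e,d), flow(d,h)
round 3: derive cover(f,c) via R3 from cover(f,g), flow(g,c)
round 3: derive cover(f,d) via R3 from cover(f,e), flow(e,d)
round 3: derive cover(f,h) via R3 from cover(f,g), flow(g,h)
round 3: derive cover(g,f) via R3 from cover(g,c), flow(c,f)
round 3: derive cover(g,g) via R3 from cover(g,d), flow(d,g)
round 3: derive cover(g,j) via R3 from cover(g,c), flow(c,j)
round 3: derive cover(h,d) via R3 from cover(h,e), flow(e,d)
round 3: derive cover(h,g) via R3 from cover(h,e), flow(e,g)
round 4: derive flow(c,d) via R1 from flow(c,g), parent(g,d)
round 4: derive flow(e,f) via R1 from flow(e,c), parent(c,f)
round 4: derive flow(f,c) via R1 from flow(f,d), parent(d,c)
round 4: derive flow(f,h) via R1 from flow(f,d), parent(d,h)
round 4: derive flow(g,j) via R1 from flow(g,f), parent(f,j)
round 4: derive flow(h,d) via R1 from flow(h,g), parent(g,d)
round 4: derive cover(c,c) via R3 from cover(c,d), flow(d,c)
round 4: derive cover(e,j) via R3 from cover(e,c), flow(c,j)
round 4: derive cover(f,f) via R3 from cover(f,c), flow(c,f)
round 4: derive cover(h,c) via R3 from cover(h,d), flow(d,c)
round 4: derive cover(h,h) via R3 from cover(h,d), flow(d,h)
round 5: derive flow(c,c) via R1 from flow(c,d), parent(d,c)
round 5: derive flow(e,j) via R1 from flow(e,f), parent(f,j)
round 5: derive flow(f,f) via R1 from flow(f,c), parent(c,f)
round 5: derive flow(h,c) via R1 from flow(h,d), parent(d,c)
round 5: derive flow(h,h) via R1 from flow(h,d), parent(d,h)

cover(b,c)
cover(b,d)
cover(b,e)
cover(b,f)
cover(b,g)
cover(b,h)
cover(b,j)
cover(c,c)
cover(c,d)
cover(c,e)
cover(c,f)
cover(c,g)
cover(c,h)
cover(c,j)
cover(d,c)
cover(d,d)
cover(d,e)
cover(d,f)
cover(d,g)
cover(d,h)
cover(d,j)
cover(e,c)
cover(e,d)
cover(e,e)
cover(e,f)
cover(e,g)
cover(e,h)
cover(e,j)
cover(f,c)
cover(f,d)
cover(f,e)
cover(f,f)
cover(f,g)
cover(f,h)
cover(f,j)
cover(g,c)
cover(g,d)
cover(g,e)
cover(g,f)
cover(g,g)
cover(g,h)
cover(g,j)
cover(h,c)
cover(h,d)
cover(h,e)
cover(h,f)
cover(h,g)
cover(h,h)
cover(h,j)
cover(j,j)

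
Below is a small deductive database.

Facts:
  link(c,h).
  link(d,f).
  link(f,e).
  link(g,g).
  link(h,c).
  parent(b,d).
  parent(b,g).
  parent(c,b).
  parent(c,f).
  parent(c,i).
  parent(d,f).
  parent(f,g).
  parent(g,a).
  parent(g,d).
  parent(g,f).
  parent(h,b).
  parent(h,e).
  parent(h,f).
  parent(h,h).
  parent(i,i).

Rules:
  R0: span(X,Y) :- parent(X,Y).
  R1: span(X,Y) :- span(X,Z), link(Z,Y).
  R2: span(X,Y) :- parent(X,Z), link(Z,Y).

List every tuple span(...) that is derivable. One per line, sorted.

round 1: derive span(b,d) via R0 from parent(b,d)
round 1: derive span(b,g) via R0 from parent(b,g)
round 1: derive span(c,b) via R0 from parent(c,b)
round 1: derive span(c,f) via R0 from parent(c,f)
round 1: derive span(c,i) via R0 from parent(c,i)
round 1: derive span(d,f) via R0 from parent(d,f)
round 1: derive span(f,g) via R0 from parent(f,g)
round 1: derive span(g,a) via R0 from parent(g,a)
round 1: derive span(g,d) via R0 from parent(g,d)
round 1: derive span(g,f) via R0 from parent(g,f)
round 1: derive span(h,b) via R0 from parent(h,b)
round 1: derive span(h,e) via R0 from parent(h,e)
round 1: derive span(h,f) via R0 from parent(h,f)
round 1: derive span(h,h) via R0 from parent(h,h)
round 1: derive span(i,i) via R0 from parent(i,i)
round 1: derive span(b,f) via R2 from parent(b,d), link(d,f)
round 1: derive span(c,e) via R2 from parent(c,f), link(f,e)
round 1: derive span(d,e) via R2 from parent(d,f), link(f,e)
round 1: derive span(g,e) via R2 from parent(g,f), link(f,e)
round 1: derive span(h,c) via R2 from parent(h,h), link(h,c)
round 2: derive span(b,e) via R1 from span(b,f), link(f,e)

span(b,d)
span(b,e)
span(b,f)
span(b,g)
span(c,b)
span(c,e)
span(c,f)
span(c,i)
span(d,e)
span(d,f)
span(f,g)
span(g,a)
span(g,d)
span(g,e)
span(g,f)
span(h,b)
span(h,c)
span(h,e)
span(h,f)
span(h,h)
span(i,i)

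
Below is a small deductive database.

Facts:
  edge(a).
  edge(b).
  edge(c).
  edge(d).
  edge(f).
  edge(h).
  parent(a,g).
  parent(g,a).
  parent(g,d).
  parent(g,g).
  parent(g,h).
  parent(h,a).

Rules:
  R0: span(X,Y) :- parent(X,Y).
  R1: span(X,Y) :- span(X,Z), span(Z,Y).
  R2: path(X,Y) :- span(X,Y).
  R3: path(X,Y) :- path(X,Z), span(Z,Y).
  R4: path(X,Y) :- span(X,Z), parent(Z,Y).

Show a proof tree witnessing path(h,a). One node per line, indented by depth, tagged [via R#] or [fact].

round 1: derive span(a,g) via R0 from parent(a,g)
round 1: derive span(g,a) via R0 from parent(g,a)
round 1: derive span(g,d) via R0 from parent(g,d)
round 1: derive span(g,g) via R0 from parent(g,g)
round 1: derive span(g,h) via R0 from parent(g,h)
round 1: derive span(h,a) via R0 from parent(h,a)
round 2: derive span(a,a) via R1 from span(a,g), span(g,a)
round 2: derive span(a,d) via R1 from span(a,g), span(g,d)
round 2: derive span(a,h) via R1 from span(a,g), span(g,h)
round 2: derive span(h,g) via R1 from span(h,a), span(a,g)
round 2: derive path(a,g) via R2 from span(a,g)
round 2: derive path(g,a) via R2 from span(g,a)
round 2: derive path(g,d) via R2 from span(g,d)
round 2: derive path(g,g) via R2 from span(g,g)
round 2: derive path(g,h) via R2 from span(g,h)
round 2: derive path(h,a) via R2 from span(h,a)
round 2: derive path(a,a) via R4 from span(a,g), parent(g,a)
round 2: derive path(a,d) via R4 from span(a,g), parent(g,d)
round 2: derive path(a,h) via R4 from span(a,g), parent(g,h)
round 2: derive path(h,g) via R4 from span(h,a), parent(a,g)
round 3: derive span(h,d) via R1 from span(h,a), span(a,d)
round 3: derive span(h,h) via R1 from span(h,a), span(a,h)
round 3: derive path(h,d) via R3 from path(h,a), span(a,d)
round 3: derive path(h,h) via R3 from path(h,a), span(a,h)

path(h,a)  [via R2]
  span(h,a)  [via R0]
    parent(h,a)  [fact]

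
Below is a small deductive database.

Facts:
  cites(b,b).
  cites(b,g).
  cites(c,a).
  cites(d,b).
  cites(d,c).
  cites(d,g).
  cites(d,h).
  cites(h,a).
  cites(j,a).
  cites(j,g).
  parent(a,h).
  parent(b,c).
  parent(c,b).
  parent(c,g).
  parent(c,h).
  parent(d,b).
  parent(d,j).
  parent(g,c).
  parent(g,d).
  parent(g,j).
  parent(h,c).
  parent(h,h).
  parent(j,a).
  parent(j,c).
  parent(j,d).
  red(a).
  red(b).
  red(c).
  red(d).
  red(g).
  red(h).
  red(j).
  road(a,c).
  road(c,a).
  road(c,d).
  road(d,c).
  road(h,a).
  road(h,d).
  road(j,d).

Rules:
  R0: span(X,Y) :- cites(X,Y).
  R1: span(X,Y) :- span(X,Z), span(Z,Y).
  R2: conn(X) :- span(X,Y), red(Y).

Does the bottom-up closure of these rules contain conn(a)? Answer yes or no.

round 1: derive span(b,b) via R0 from cites(b,b)
round 1: derive span(b,g) via R0 from cites(b,g)
round 1: derive span(c,a) via R0 from cites(c,a)
round 1: derive span(d,b) via R0 from cites(d,b)
round 1: derive span(d,c) via R0 from cites(d,c)
round 1: derive span(d,g) via R0 from cites(d,g)
round 1: derive span(d,h) via R0 from cites(d,h)
round 1: derive span(h,a) via R0 from cites(h,a)
round 1: derive span(j,a) via R0 from cites(j,a)
round 1: derive span(j,g) via R0 from cites(j,g)
round 2: derive span(d,a) via R1 from span(d,c), span(c,a)
round 2: derive conn(b) via R2 from span(b,b), red(b)
round 2: derive conn(c) via R2 from span(c,a), red(a)
round 2: derive conn(d) via R2 from span(d,b), red(b)
round 2: derive conn(h) via R2 from span(h,a), red(a)
round 2: derive conn(j) via R2 from span(j,a), red(a)

no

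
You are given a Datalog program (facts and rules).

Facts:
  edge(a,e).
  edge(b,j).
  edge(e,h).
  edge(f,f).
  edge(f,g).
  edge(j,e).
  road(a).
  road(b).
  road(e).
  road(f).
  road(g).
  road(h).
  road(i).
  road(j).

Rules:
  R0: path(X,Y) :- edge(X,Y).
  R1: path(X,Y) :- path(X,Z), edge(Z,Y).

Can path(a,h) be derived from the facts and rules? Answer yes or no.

round 1: derive path(a,e) via R0 from edge(a,e)
round 1: derive path(b,j) via R0 from edge(b,j)
round 1: derive path(e,h) via R0 from edge(e,h)
round 1: derive path(f,f) via R0 from edge(f,f)
round 1: derive path(f,g) via R0 from edge(f,g)
round 1: derive path(j,e) via R0 from edge(j,e)
round 2: derive path(a,h) via R1 from path(a,e), edge(e,h)
round 2: derive path(b,e) via R1 from path(b,j), edge(j,e)
round 2: derive path(j,h) via R1 from path(j,e), edge(e,h)
round 3: derive path(b,h) via R1 from path(b,e), edge(e,h)

yes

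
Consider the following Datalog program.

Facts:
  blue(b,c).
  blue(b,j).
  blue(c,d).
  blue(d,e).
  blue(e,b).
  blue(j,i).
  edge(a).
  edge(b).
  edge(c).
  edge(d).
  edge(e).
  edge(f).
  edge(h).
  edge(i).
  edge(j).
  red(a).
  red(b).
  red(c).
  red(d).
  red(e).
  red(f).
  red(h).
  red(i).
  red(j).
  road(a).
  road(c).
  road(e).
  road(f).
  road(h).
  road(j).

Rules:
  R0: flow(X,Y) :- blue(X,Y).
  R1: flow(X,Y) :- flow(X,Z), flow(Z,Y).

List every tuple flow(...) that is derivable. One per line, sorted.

round 1: derive flow(b,c) via R0 from blue(b,c)
round 1: derive flow(b,j) via R0 from blue(b,j)
round 1: derive flow(c,d) via R0 from blue(c,d)
round 1: derive flow(d,e) via R0 from blue(d,e)
round 1: derive flow(e,b) via R0 from blue(e,b)
round 1: derive flow(j,i) via R0 from blue(j,i)
round 2: derive flow(b,d) via R1 from flow(b,c), flow(c,d)
round 2: derive flow(b,i) via R1 from flow(b,j), flow(j,i)
round 2: derive flow(c,e) via R1 from flow(c,d), flow(d,e)
round 2: derive flow(d,b) via R1 from flow(d,e), flow(e,b)
round 2: derive flow(e,c) via R1 from flow(e,b), flow(b,c)
round 2: derive flow(e,j) via R1 from flow(e,b), flow(b,j)
round 3: derive flow(b,b) via R1 from flow(b,d), flow(d,b)
round 3: derive flow(b,e) via R1 from flow(b,c), flow(c,e)
round 3: derive flow(c,b) via R1 from flow(c,d), flow(d,b)
round 3: derive flow(c,c) via R1 from flow(c,e), flow(e,c)
round 3: derive flow(c,j) via R1 from flow(c,e), flow(e,j)
round 3: derive flow(d,c) via R1 from flow(d,b), flow(b,c)
round 3: derive flow(d,d) via R1 from flow(d,b), flow(b,d)
round 3: derive flow(d,i) via R1 from flow(d,b), flow(b,i)
round 3: derive flow(d,j) via R1 from flow(d,b), flow(b,j)
round 3: derive flow(e,d) via R1 from flow(e,b), flow(b,d)
round 3: derive flow(e,e) via R1 from flow(e,c), flow(c,e)
round 3: derive flow(e,i) via R1 from flow(e,b), flow(b,i)
round 4: derive flow(c,i) via R1 from flow(c,b), flow(b,i)

flow(b,b)
flow(b,c)
flow(b,d)
flow(b,e)
flow(b,i)
flow(b,j)
flow(c,b)
flow(c,c)
flow(c,d)
flow(c,e)
flow(c,i)
flow(c,j)
flow(d,b)
flow(d,c)
flow(d,d)
flow(d,e)
flow(d,i)
flow(d,j)
flow(e,b)
flow(e,c)
flow(e,d)
flow(e,e)
flow(e,i)
flow(e,j)
flow(j,i)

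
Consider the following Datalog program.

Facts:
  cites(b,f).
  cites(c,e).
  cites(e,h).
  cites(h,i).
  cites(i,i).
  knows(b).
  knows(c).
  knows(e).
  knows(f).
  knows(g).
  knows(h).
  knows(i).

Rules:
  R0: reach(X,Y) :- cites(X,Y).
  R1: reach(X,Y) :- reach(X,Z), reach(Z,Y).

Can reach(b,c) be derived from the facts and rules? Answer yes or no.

no

round 1: derive reach(b,f) via R0 from cites(b,f)
round 1: derive reach(c,e) via R0 from cites(c,e)
round 1: derive reach(e,h) via R0 from cites(e,h)
round 1: derive reach(h,i) via R0 from cites(h,i)
round 1: derive reach(i,i) via R0 from cites(i,i)
round 2: derive reach(c,h) via R1 from reach(c,e), reach(e,h)
round 2: derive reach(e,i) via R1 from reach(e,h), reach(h,i)
round 3: derive reach(c,i) via R1 from reach(c,e), reach(e,i)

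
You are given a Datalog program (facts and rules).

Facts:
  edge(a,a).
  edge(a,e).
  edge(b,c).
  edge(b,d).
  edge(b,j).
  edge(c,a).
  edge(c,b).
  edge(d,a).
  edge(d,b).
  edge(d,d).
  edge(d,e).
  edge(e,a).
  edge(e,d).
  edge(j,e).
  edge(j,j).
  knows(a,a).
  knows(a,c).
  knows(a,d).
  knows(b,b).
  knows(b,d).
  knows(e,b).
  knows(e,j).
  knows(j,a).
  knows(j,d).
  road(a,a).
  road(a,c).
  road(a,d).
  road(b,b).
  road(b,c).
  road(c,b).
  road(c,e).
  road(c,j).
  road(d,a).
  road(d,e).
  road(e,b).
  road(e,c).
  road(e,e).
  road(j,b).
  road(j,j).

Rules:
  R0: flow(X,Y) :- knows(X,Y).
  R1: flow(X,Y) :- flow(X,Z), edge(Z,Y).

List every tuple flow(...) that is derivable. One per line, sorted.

round 1: derive flow(a,a) via R0 from knows(a,a)
round 1: derive flow(a,c) via R0 from knows(a,c)
round 1: derive flow(a,d) via R0 from knows(a,d)
round 1: derive flow(b,b) via R0 from knows(b,b)
round 1: derive flow(b,d) via R0 from knows(b,d)
round 1: derive flow(e,b) via R0 from knows(e,b)
round 1: derive flow(e,j) via R0 from knows(e,j)
round 1: derive flow(j,a) via R0 from knows(j,a)
round 1: derive flow(j,d) via R0 from knows(j,d)
round 2: derive flow(a,b) via R1 from flow(a,c), edge(c,b)
round 2: derive flow(a,e) via R1 from flow(a,a), edge(a,e)
round 2: derive flow(b,a) via R1 from flow(b,d), edge(d,a)
round 2: derive flow(b,c) via R1 from flow(b,b), edge(b,c)
round 2: derive flow(b,e) via R1 from flow(b,d), edge(d,e)
round 2: derive flow(b,j) via R1 from flow(b,b), edge(b,j)
round 2: derive flow(e,c) via R1 from flow(e,b), edge(b,c)
round 2: derive flow(e,d) via R1 from flow(e,b), edge(b,d)
round 2: derive flow(e,e) via R1 from flow(e,j), edge(j,e)
round 2: derive flow(j,b) via R1 from flow(j,d), edge(d,b)
round 2: derive flow(j,e) via R1 from flow(j,a), edge(a,e)
round 3: derive flow(a,j) via R1 from flow(a,b), edge(b,j)
round 3: derive flow(e,a) via R1 from flow(e,c), edge(c,a)
round 3: derive flow(j,c) via R1 from flow(j,b), edge(b,c)
round 3: derive flow(j,j) via R1 from flow(j,b), edge(b,j)

flow(a,a)
flow(a,b)
flow(a,c)
flow(a,d)
flow(a,e)
flow(a,j)
flow(b,a)
flow(b,b)
flow(b,c)
flow(b,d)
flow(b,e)
flow(b,j)
flow(e,a)
flow(e,b)
flow(e,c)
flow(e,d)
flow(e,e)
flow(e,j)
flow(j,a)
flow(j,b)
flow(j,c)
flow(j,d)
flow(j,e)
flow(j,j)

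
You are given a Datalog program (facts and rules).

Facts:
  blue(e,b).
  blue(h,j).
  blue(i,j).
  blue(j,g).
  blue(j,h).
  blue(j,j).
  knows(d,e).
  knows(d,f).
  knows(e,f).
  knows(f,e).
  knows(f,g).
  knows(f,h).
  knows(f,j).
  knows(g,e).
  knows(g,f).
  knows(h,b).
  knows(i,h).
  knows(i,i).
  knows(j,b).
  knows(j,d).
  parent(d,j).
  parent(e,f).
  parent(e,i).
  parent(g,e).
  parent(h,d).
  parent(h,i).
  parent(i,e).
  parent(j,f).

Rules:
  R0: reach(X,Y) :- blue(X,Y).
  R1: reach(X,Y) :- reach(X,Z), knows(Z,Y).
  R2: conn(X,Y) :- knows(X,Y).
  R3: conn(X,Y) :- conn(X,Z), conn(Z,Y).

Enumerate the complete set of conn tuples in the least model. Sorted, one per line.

round 1: derive conn(d,e) via R2 from knows(d,e)
round 1: derive conn(d,f) via R2 from knows(d,f)
round 1: derive conn(e,f) via R2 from knows(e,f)
round 1: derive conn(f,e) via R2 from knows(f,e)
round 1: derive conn(f,g) via R2 from knows(f,g)
round 1: derive conn(f,h) via R2 from knows(f,h)
round 1: derive conn(f,j) via R2 from knows(f,j)
round 1: derive conn(g,e) via R2 from knows(g,e)
round 1: derive conn(g,f) via R2 from knows(g,f)
round 1: derive conn(h,b) via R2 from knows(h,b)
round 1: derive conn(i,h) via R2 from knows(i,h)
round 1: derive conn(i,i) via R2 from knows(i,i)
round 1: derive conn(j,b) via R2 from knows(j,b)
round 1: derive conn(j,d) via R2 from knows(j,d)
round 2: derive conn(d,g) via R3 from conn(d,f), conn(f,g)
round 2: derive conn(d,h) via R3 from conn(d,f), conn(f,h)
round 2: derive conn(d,j) via R3 from conn(d,f), conn(f,j)
round 2: derive conn(e,e) via R3 from conn(e,f), conn(f,e)
round 2: derive conn(e,g) via R3 from conn(e,f), conn(f,g)
round 2: derive conn(e,h) via R3 from conn(e,f), conn(f,h)
round 2: derive conn(e,j) via R3 from conn(e,f), conn(f,j)
round 2: derive conn(f,b) via R3 from conn(f,h), conn(h,b)
round 2: derive conn(f,d) via R3 from conn(f,j), conn(j,d)
round 2: derive conn(f,f) via R3 from conn(f,e), conn(e,f)
round 2: derive conn(g,g) via R3 from conn(g,f), conn(f,g)
round 2: derive conn(g,h) via R3 from conn(g,f), conn(f,h)
round 2: derive conn(g,j) via R3 from conn(g,f), conn(f,j)
round 2: derive conn(i,b) via R3 from conn(i,h), conn(h,b)
round 2: derive conn(j,e) via R3 from conn(j,d), conn(d,e)
round 2: derive conn(j,f) via R3 from conn(j,d), conn(d,f)
round 3: derive conn(d,b) via R3 from conn(d,f), conn(f,b)
round 3: derive conn(d,d) via R3 from conn(d,f), conn(f,d)
round 3: derive conn(e,b) via R3 from conn(e,f), conn(f,b)
round 3: derive conn(e,d) via R3 from conn(e,f), conn(f,d)
round 3: derive conn(g,b) via R3 from conn(g,f), conn(f,b)
round 3: derive conn(g,d) via R3 from conn(g,f), conn(f,d)
round 3: derive conn(j,g) via R3 from conn(j,d), conn(d,g)
round 3: derive conn(j,h) via R3 from conn(j,d), conn(d,h)
round 3: derive conn(j,j) via R3 from conn(j,d), conn(d,j)

conn(d,b)
conn(d,d)
conn(d,e)
conn(d,f)
conn(d,g)
conn(d,h)
conn(d,j)
conn(e,b)
conn(e,d)
conn(e,e)
conn(e,f)
conn(e,g)
conn(e,h)
conn(e,j)
conn(f,b)
conn(f,d)
conn(f,e)
conn(f,f)
conn(f,g)
conn(f,h)
conn(f,j)
conn(g,b)
conn(g,d)
conn(g,e)
conn(g,f)
conn(g,g)
conn(g,h)
conn(g,j)
conn(h,b)
conn(i,b)
conn(i,h)
conn(i,i)
conn(j,b)
conn(j,d)
conn(j,e)
conn(j,f)
conn(j,g)
conn(j,h)
conn(j,j)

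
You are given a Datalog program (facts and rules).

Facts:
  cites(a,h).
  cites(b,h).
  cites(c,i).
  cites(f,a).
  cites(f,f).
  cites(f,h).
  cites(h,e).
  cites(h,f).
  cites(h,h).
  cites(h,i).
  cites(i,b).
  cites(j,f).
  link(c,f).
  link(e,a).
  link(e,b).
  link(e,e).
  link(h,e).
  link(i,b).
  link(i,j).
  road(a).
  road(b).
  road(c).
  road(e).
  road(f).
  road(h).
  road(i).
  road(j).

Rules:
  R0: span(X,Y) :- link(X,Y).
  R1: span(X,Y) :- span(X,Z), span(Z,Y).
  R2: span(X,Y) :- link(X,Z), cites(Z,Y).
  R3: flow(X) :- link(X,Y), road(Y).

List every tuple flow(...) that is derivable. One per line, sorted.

round 1: derive flow(c) via R3 from link(c,f), road(f)
round 1: derive flow(e) via R3 from link(e,a), road(a)
round 1: derive flow(h) via R3 from link(h,e), road(e)
round 1: derive flow(i) via R3 from link(i,b), road(b)

flow(c)
flow(e)
flow(h)
flow(i)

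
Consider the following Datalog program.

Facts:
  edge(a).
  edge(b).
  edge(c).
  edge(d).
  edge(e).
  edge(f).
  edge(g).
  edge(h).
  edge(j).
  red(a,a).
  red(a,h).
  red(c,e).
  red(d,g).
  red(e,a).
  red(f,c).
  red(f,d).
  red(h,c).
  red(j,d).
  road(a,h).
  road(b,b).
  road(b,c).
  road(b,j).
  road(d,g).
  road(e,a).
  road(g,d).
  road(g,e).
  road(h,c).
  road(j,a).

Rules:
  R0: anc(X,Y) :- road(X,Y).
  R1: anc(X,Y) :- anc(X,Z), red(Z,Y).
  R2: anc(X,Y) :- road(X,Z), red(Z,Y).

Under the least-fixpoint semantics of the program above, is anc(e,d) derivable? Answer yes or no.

no

round 1: derive anc(a,h) via R0 from road(a,h)
round 1: derive anc(b,b) via R0 from road(b,b)
round 1: derive anc(b,c) via R0 from road(b,c)
round 1: derive anc(b,j) via R0 from road(b,j)
round 1: derive anc(d,g) via R0 from road(d,g)
round 1: derive anc(e,a) via R0 from road(e,a)
round 1: derive anc(g,d) via R0 from road(g,d)
round 1: derive anc(g,e) via R0 from road(g,e)
round 1: derive anc(h,c) via R0 from road(h,c)
round 1: derive anc(j,a) via R0 from road(j,a)
round 1: derive anc(a,c) via R2 from road(a,h), red(h,c)
round 1: derive anc(b,d) via R2 from road(b,j), red(j,d)
round 1: derive anc(b,e) via R2 from road(b,c), red(c,e)
round 1: derive anc(e,h) via R2 from road(e,a), red(a,h)
round 1: derive anc(g,a) via R2 from road(g,e), red(e,a)
round 1: derive anc(g,g) via R2 from road(g,d), red(d,g)
round 1: derive anc(h,e) via R2 from road(h,c), red(c,e)
round 1: derive anc(j,h) via R2 from road(j,a), red(a,h)
round 2: derive anc(a,e) via R1 from anc(a,c), red(c,e)
round 2: derive anc(b,a) via R1 from anc(b,e), red(e,a)
round 2: derive anc(b,g) via R1 from anc(b,d), red(d,g)
round 2: derive anc(e,c) via R1 from anc(e,h), red(h,c)
round 2: derive anc(g,h) via R1 from anc(g,a), red(a,h)
round 2: derive anc(h,a) via R1 from anc(h,e), red(e,a)
round 2: derive anc(j,c) via R1 from anc(j,h), red(h,c)
round 3: derive anc(a,a) via R1 from anc(a,e), red(e,a)
round 3: derive anc(b,h) via R1 from anc(b,a), red(a,h)
round 3: derive anc(e,e) via R1 from anc(e,c), red(c,e)
round 3: derive anc(g,c) via R1 from anc(g,h), red(h,c)
round 3: derive anc(h,h) via R1 from anc(h,a), red(a,h)
round 3: derive anc(j,e) via R1 from anc(j,c), red(c,e)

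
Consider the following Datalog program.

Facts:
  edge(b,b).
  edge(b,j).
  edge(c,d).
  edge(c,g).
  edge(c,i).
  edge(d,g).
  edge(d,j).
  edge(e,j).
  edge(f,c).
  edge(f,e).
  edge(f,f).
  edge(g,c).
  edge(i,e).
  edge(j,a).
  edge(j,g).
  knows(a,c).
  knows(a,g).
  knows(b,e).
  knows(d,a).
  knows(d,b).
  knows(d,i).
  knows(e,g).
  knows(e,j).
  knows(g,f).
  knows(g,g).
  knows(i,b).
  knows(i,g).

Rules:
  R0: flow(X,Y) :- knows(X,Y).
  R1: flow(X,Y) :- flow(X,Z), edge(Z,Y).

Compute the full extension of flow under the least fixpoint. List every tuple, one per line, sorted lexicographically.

round 1: derive flow(a,c) via R0 from knows(a,c)
round 1: derive flow(a,g) via R0 from knows(a,g)
round 1: derive flow(b,e) via R0 from knows(b,e)
round 1: derive flow(d,a) via R0 from knows(d,a)
round 1: derive flow(d,b) via R0 from knows(d,b)
round 1: derive flow(d,i) via R0 from knows(d,i)
round 1: derive flow(e,g) via R0 from knows(e,g)
round 1: derive flow(e,j) via R0 from knows(e,j)
round 1: derive flow(g,f) via R0 from knows(g,f)
round 1: derive flow(g,g) via R0 from knows(g,g)
round 1: derive flow(i,b) via R0 from knows(i,b)
round 1: derive flow(i,g) via R0 from knows(i,g)
round 2: derive flow(a,d) via R1 from flow(a,c), edge(c,d)
round 2: derive flow(a,i) via R1 from flow(a,c), edge(c,i)
round 2: derive flow(b,j) via R1 from flow(b,e), edge(e,j)
round 2: derive flow(d,e) via R1 from flow(d,i), edge(i,e)
round 2: derive flow(d,j) via R1 from flow(d,b), edge(b,j)
round 2: derive flow(e,a) via R1 from flow(e,j), edge(j,a)
round 2: derive flow(e,c) via R1 from flow(e,g), edge(g,c)
round 2: derive flow(g,c) via R1 from flow(g,f), edge(f,c)
round 2: derive flow(g,e) via R1 from flow(g,f), edge(f,e)
round 2: derive flow(i,c) via R1 from flow(i,g), edge(g,c)
round 2: derive flow(i,j) via R1 from flow(i,b), edge(b,j)
round 3: derive flow(a,e) via R1 from flow(a,i), edge(i,e)
round 3: derive flow(a,j) via R1 from flow(a,d), edge(d,j)
round 3: derive flow(b,a) via R1 from flow(b,j), edge(j,a)
round 3: derive flow(b,g) via R1 from flow(b,j), edge(j,g)
round 3: derive flow(d,g) via R1 from flow(d,j), edge(j,g)
round 3: derive flow(e,d) via R1 from flow(e,c), edge(c,d)
round 3: derive flow(e,i) via R1 from flow(e,c), edge(c,i)
round 3: derive flow(g,d) via R1 from flow(g,c), edge(c,d)
round 3: derive flow(g,i) via R1 from flow(g,c), edge(c,i)
round 3: derive flow(g,j) via R1 from flow(g,e), edge(e,j)
round 3: derive flow(i,a) via R1 from flow(i,j), edge(j,a)
round 3: derive flow(i,d) via R1 from flow(i,c), edge(c,d)
round 3: derive flow(i,i) via R1 from flow(i,c), edge(c,i)
round 4: derive flow(a,a) via R1 from flow(a,j), edge(j,a)
round 4: derive flow(b,c) via R1 from flow(b,g), edge(g,c)
round 4: derive flow(d,c) via R1 from flow(d,g), edge(g,c)
round 4: derive flow(e,e) via R1 from flow(e,i), edge(i,e)
round 4: derive flow(g,a) via R1 from flow(g,j), edge(j,a)
round 4: derive flow(i,e) via R1 from flow(i,i), edge(i,e)
round 5: derive flow(b,d) via R1 from flow(b,c), edge(c,d)
round 5: derive flow(b,i) via R1 from flow(b,c), edge(c,i)
round 5: derive flow(d,d) via R1 from flow(d,c), edge(c,d)

flow(a,a)
flow(a,c)
flow(a,d)
flow(a,e)
flow(a,g)
flow(a,i)
flow(a,j)
flow(b,a)
flow(b,c)
flow(b,d)
flow(b,e)
flow(b,g)
flow(b,i)
flow(b,j)
flow(d,a)
flow(d,b)
flow(d,c)
flow(d,d)
flow(d,e)
flow(d,g)
flow(d,i)
flow(d,j)
flow(e,a)
flow(e,c)
flow(e,d)
flow(e,e)
flow(e,g)
flow(e,i)
flow(e,j)
flow(g,a)
flow(g,c)
flow(g,d)
flow(g,e)
flow(g,f)
flow(g,g)
flow(g,i)
flow(g,j)
flow(i,a)
flow(i,b)
flow(i,c)
flow(i,d)
flow(i,e)
flow(i,g)
flow(i,i)
flow(i,j)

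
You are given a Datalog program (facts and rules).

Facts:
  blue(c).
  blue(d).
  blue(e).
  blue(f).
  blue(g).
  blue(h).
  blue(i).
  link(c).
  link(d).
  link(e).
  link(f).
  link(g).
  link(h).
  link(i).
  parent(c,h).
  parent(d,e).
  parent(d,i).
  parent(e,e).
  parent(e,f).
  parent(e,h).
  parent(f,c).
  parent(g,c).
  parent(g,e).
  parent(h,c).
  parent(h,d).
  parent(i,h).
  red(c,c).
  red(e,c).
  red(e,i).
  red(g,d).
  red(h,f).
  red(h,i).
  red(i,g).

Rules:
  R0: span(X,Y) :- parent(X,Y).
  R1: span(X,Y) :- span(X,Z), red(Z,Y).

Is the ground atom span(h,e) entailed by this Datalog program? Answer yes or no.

no

round 1: derive span(c,h) via R0 from parent(c,h)
round 1: derive span(d,e) via R0 from parent(d,e)
round 1: derive span(d,i) via R0 from parent(d,i)
round 1: derive span(e,e) via R0 from parent(e,e)
round 1: derive span(e,f) via R0 from parent(e,f)
round 1: derive span(e,h) via R0 from parent(e,h)
round 1: derive span(f,c) via R0 from parent(f,c)
round 1: derive span(g,c) via R0 from parent(g,c)
round 1: derive span(g,e) via R0 from parent(g,e)
round 1: derive span(h,c) via R0 from parent(h,c)
round 1: derive span(h,d) via R0 from parent(h,d)
round 1: derive span(i,h) via R0 from parent(i,h)
round 2: derive span(c,f) via R1 from span(c,h), red(h,f)
round 2: derive span(c,i) via R1 from span(c,h), red(h,i)
round 2: derive span(d,c) via R1 from span(d,e), red(e,c)
round 2: derive span(d,g) via R1 from span(d,i), red(i,g)
round 2: derive span(e,c) via R1 from span(e,e), red(e,c)
round 2: derive span(e,i) via R1 from span(e,e), red(e,i)
round 2: derive span(g,i) via R1 from span(g,e), red(e,i)
round 2: derive span(i,f) via R1 from span(i,h), red(h,f)
round 2: derive span(i,i) via R1 from span(i,h), red(h,i)
round 3: derive span(c,g) via R1 from span(c,i), red(i,g)
round 3: derive span(d,d) via R1 from span(d,g), red(g,d)
round 3: derive span(e,g) via R1 from span(e,i), red(i,g)
round 3: derive span(g,g) via R1 from span(g,i), red(i,g)
round 3: derive span(i,g) via R1 from span(i,i), red(i,g)
round 4: derive span(c,d) via R1 from span(c,g), red(g,d)
round 4: derive span(e,d) via R1 from span(e,g), red(g,d)
round 4: derive span(g,d) via R1 from span(g,g), red(g,d)
round 4: derive span(i,d) via R1 from span(i,g), red(g,d)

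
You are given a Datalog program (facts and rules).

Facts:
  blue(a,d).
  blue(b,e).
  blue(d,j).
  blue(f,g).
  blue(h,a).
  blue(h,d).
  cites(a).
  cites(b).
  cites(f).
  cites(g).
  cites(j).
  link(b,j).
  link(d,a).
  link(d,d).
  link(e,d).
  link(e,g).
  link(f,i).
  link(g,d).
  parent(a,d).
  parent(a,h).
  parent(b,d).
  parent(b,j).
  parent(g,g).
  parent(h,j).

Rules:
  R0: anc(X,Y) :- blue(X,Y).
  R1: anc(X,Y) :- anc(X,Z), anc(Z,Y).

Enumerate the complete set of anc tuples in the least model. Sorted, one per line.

round 1: derive anc(a,d) via R0 from blue(a,d)
round 1: derive anc(b,e) via R0 from blue(b,e)
round 1: derive anc(d,j) via R0 from blue(d,j)
round 1: derive anc(f,g) via R0 from blue(f,g)
round 1: derive anc(h,a) via R0 from blue(h,a)
round 1: derive anc(h,d) via R0 from blue(h,d)
round 2: derive anc(a,j) via R1 from anc(a,d), anc(d,j)
round 2: derive anc(h,j) via R1 from anc(h,d), anc(d,j)

anc(a,d)
anc(a,j)
anc(b,e)
anc(d,j)
anc(f,g)
anc(h,a)
anc(h,d)
anc(h,j)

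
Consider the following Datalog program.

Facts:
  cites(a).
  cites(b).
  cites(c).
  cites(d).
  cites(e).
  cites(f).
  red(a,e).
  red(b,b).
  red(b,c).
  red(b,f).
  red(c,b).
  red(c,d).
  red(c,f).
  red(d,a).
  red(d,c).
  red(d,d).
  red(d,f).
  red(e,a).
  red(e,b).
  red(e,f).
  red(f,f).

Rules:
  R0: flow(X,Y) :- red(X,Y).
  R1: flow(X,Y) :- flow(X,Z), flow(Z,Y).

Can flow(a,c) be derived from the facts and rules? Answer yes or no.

round 1: derive flow(a,e) via R0 from red(a,e)
round 1: derive flow(b,b) via R0 from red(b,b)
round 1: derive flow(b,c) via R0 from red(b,c)
round 1: derive flow(b,f) via R0 from red(b,f)
round 1: derive flow(c,b) via R0 from red(c,b)
round 1: derive flow(c,d) via R0 from red(c,d)
round 1: derive flow(c,f) via R0 from red(c,f)
round 1: derive flow(d,a) via R0 from red(d,a)
round 1: derive flow(d,c) via R0 from red(d,c)
round 1: derive flow(d,d) via R0 from red(d,d)
round 1: derive flow(d,f) via R0 from red(d,f)
round 1: derive flow(e,a) via R0 from red(e,a)
round 1: derive flow(e,b) via R0 from red(e,b)
round 1: derive flow(e,f) via R0 from red(e,f)
round 1: derive flow(f,f) via R0 from red(f,f)
round 2: derive flow(a,a) via R1 from flow(a,e), flow(e,a)
round 2: derive flow(a,b) via R1 from flow(a,e), flow(e,b)
round 2: derive flow(a,f) via R1 from flow(a,e), flow(e,f)
round 2: derive flow(b,d) via R1 from flow(b,c), flow(c,d)
round 2: derive flow(c,a) via R1 from flow(c,d), flow(d,a)
round 2: derive flow(c,c) via R1 from flow(c,b), flow(b,c)
round 2: derive flow(d,b) via R1 from flow(d,c), flow(c,b)
round 2: derive flow(d,e) via R1 from flow(d,a), flow(a,e)
round 2: derive flow(e,c) via R1 from flow(e,b), flow(b,c)
round 2: derive flow(e,e) via R1 from flow(e,a), flow(a,e)
round 3: derive flow(a,c) via R1 from flow(a,b), flow(b,c)
round 3: derive flow(a,d) via R1 from flow(a,b), flow(b,d)
round 3: derive flow(b,a) via R1 from flow(b,c), flow(c,a)
round 3: derive flow(b,e) via R1 from flow(b,d), flow(d,e)
round 3: derive flow(c,e) via R1 from flow(c,a), flow(a,e)
round 3: derive flow(e,d) via R1 from flow(e,b), flow(b,d)

yes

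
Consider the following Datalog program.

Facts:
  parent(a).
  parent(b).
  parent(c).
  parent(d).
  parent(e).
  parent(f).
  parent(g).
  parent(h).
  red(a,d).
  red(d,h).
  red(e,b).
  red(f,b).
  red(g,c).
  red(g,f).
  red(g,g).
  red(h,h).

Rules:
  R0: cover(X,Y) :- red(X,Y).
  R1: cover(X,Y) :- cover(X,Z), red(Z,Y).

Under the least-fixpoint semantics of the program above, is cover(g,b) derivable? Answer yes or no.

round 1: derive cover(a,d) via R0 from red(a,d)
round 1: derive cover(d,h) via R0 from red(d,h)
round 1: derive cover(e,b) via R0 from red(e,b)
round 1: derive cover(f,b) via R0 from red(f,b)
round 1: derive cover(g,c) via R0 from red(g,c)
round 1: derive cover(g,f) via R0 from red(g,f)
round 1: derive cover(g,g) via R0 from red(g,g)
round 1: derive cover(h,h) via R0 from red(h,h)
round 2: derive cover(a,h) via R1 from cover(a,d), red(d,h)
round 2: derive cover(g,b) via R1 from cover(g,f), red(f,b)

yes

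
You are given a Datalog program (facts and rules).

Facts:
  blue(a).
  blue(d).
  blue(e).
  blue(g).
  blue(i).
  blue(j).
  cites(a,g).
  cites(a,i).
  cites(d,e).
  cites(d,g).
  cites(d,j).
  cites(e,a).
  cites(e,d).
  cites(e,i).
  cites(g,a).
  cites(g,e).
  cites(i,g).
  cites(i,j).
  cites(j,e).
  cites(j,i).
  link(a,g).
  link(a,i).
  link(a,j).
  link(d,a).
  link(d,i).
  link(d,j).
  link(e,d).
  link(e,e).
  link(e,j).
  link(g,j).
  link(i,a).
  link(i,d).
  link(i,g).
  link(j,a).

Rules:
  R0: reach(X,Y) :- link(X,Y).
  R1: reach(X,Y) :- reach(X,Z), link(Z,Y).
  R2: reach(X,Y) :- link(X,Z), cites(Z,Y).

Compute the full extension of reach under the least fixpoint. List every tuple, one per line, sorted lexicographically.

round 1: derive reach(a,g) via R0 from link(a,g)
round 1: derive reach(a,i) via R0 from link(a,i)
round 1: derive reach(a,j) via R0 from link(a,j)
round 1: derive reach(d,a) via R0 from link(d,a)
round 1: derive reach(d,i) via R0 from link(d,i)
round 1: derive reach(d,j) via R0 from link(d,j)
round 1: derive reach(e,d) via R0 from link(e,d)
round 1: derive reach(e,e) via R0 from link(e,e)
round 1: derive reach(e,j) via R0 from link(e,j)
round 1: derive reach(g,j) via R0 from link(g,j)
round 1: derive reach(i,a) via R0 from link(i,a)
round 1: derive reach(i,d) via R0 from link(i,d)
round 1: derive reach(i,g) via R0 from link(i,g)
round 1: derive reach(j,a) via R0 from link(j,a)
round 1: derive reach(a,a) via R2 from link(a,g), cites(g,a)
round 1: derive reach(a,e) via R2 from link(a,g), cites(g,e)
round 1: derive reach(d,e) via R2 from link(d,j), cites(j,e)
round 1: derive reach(d,g) via R2 from link(d,a), cites(a,g)
round 1: derive reach(e,a) via R2 from link(e,e), cites(e,a)
round 1: derive reach(e,g) via R2 from link(e,d), cites(d,g)
round 1: derive reach(e,i) via R2 from link(e,e), cites(e,i)
round 1: derive reach(g,e) via R2 from link(g,j), cites(j,e)
round 1: derive reach(g,i) via R2 from link(g,j), cites(j,i)
round 1: derive reach(i,e) via R2 from link(i,d), cites(d,e)
round 1: derive reach(i,i) via R2 from link(i,a), cites(a,i)
round 1: derive reach(i,j) via R2 from link(i,d), cites(d,j)
round 1: derive reach(j,g) via R2 from link(j,a), cites(a,g)
round 1: derive reach(j,i) via R2 from link(j,a), cites(a,i)
round 2: derive reach(a,d) via R1 from reach(a,e), link(e,d)
round 2: derive reach(d,d) via R1 from reach(d,e), link(e,d)
round 2: derive reach(g,a) via R1 from reach(g,i), link(i,a)
round 2: derive reach(g,d) via R1 from reach(g,e), link(e,d)
round 2: derive reach(g,g) via R1 from reach(g,i), link(i,g)
round 2: derive reach(j,d) via R1 from reach(j,i), link(i,d)
round 2: derive reach(j,j) via R1 from reach(j,a), link(a,j)

reach(a,a)
reach(a,d)
reach(a,e)
reach(a,g)
reach(a,i)
reach(a,j)
reach(d,a)
reach(d,d)
reach(d,e)
reach(d,g)
reach(d,i)
reach(d,j)
reach(e,a)
reach(e,d)
reach(e,e)
reach(e,g)
reach(e,i)
reach(e,j)
reach(g,a)
reach(g,d)
reach(g,e)
reach(g,g)
reach(g,i)
reach(g,j)
reach(i,a)
reach(i,d)
reach(i,e)
reach(i,g)
reach(i,i)
reach(i,j)
reach(j,a)
reach(j,d)
reach(j,g)
reach(j,i)
reach(j,j)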